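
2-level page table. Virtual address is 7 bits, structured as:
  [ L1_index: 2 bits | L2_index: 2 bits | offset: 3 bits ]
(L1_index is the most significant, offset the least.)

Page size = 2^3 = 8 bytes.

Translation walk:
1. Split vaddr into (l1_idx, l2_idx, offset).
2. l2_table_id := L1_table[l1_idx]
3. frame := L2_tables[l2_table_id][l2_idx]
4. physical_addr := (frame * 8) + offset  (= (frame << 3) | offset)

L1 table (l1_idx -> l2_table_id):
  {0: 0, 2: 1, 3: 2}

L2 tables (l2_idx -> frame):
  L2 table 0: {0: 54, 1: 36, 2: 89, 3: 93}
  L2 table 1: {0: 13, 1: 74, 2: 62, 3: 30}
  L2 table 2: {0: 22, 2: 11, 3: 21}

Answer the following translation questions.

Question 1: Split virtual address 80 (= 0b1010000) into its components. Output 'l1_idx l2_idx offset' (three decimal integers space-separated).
Answer: 2 2 0

Derivation:
vaddr = 80 = 0b1010000
  top 2 bits -> l1_idx = 2
  next 2 bits -> l2_idx = 2
  bottom 3 bits -> offset = 0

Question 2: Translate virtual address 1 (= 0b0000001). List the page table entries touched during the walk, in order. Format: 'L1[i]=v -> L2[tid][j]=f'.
Answer: L1[0]=0 -> L2[0][0]=54

Derivation:
vaddr = 1 = 0b0000001
Split: l1_idx=0, l2_idx=0, offset=1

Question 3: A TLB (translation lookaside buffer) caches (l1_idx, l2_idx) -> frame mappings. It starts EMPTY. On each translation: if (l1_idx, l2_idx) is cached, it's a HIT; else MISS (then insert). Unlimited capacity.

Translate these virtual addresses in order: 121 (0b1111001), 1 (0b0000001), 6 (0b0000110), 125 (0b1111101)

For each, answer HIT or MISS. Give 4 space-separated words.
Answer: MISS MISS HIT HIT

Derivation:
vaddr=121: (3,3) not in TLB -> MISS, insert
vaddr=1: (0,0) not in TLB -> MISS, insert
vaddr=6: (0,0) in TLB -> HIT
vaddr=125: (3,3) in TLB -> HIT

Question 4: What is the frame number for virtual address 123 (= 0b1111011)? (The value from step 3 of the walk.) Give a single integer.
Answer: 21

Derivation:
vaddr = 123: l1_idx=3, l2_idx=3
L1[3] = 2; L2[2][3] = 21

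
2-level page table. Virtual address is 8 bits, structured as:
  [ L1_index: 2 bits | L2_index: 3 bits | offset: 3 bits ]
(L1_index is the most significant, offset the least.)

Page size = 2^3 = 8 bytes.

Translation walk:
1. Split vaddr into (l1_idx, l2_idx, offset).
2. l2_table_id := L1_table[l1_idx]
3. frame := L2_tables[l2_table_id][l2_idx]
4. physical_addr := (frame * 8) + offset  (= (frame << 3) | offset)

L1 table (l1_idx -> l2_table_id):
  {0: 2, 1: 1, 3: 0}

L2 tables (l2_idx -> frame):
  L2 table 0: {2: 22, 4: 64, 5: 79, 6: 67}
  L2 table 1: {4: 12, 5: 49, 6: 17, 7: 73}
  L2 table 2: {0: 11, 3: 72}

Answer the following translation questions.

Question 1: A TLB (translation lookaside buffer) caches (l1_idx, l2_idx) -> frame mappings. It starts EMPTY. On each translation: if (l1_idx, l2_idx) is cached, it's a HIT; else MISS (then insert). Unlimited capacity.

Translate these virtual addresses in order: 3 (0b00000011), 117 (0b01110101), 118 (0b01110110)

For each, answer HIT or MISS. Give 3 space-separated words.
vaddr=3: (0,0) not in TLB -> MISS, insert
vaddr=117: (1,6) not in TLB -> MISS, insert
vaddr=118: (1,6) in TLB -> HIT

Answer: MISS MISS HIT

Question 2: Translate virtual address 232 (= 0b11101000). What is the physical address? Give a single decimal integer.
vaddr = 232 = 0b11101000
Split: l1_idx=3, l2_idx=5, offset=0
L1[3] = 0
L2[0][5] = 79
paddr = 79 * 8 + 0 = 632

Answer: 632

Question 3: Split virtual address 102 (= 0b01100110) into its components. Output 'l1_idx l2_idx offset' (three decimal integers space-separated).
vaddr = 102 = 0b01100110
  top 2 bits -> l1_idx = 1
  next 3 bits -> l2_idx = 4
  bottom 3 bits -> offset = 6

Answer: 1 4 6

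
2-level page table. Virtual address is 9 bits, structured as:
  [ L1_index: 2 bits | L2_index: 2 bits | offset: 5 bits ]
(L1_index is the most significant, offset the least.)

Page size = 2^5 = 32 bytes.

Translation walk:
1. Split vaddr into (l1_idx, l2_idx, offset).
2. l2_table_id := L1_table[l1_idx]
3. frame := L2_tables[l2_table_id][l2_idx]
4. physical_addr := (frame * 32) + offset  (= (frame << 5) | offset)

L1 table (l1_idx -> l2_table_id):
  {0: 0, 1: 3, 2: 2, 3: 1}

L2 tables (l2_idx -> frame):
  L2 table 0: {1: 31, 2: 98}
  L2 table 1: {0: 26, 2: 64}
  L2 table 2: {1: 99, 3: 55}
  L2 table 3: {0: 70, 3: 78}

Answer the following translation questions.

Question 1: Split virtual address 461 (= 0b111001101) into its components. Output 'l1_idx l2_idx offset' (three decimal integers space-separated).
Answer: 3 2 13

Derivation:
vaddr = 461 = 0b111001101
  top 2 bits -> l1_idx = 3
  next 2 bits -> l2_idx = 2
  bottom 5 bits -> offset = 13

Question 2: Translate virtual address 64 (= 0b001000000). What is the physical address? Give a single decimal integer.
vaddr = 64 = 0b001000000
Split: l1_idx=0, l2_idx=2, offset=0
L1[0] = 0
L2[0][2] = 98
paddr = 98 * 32 + 0 = 3136

Answer: 3136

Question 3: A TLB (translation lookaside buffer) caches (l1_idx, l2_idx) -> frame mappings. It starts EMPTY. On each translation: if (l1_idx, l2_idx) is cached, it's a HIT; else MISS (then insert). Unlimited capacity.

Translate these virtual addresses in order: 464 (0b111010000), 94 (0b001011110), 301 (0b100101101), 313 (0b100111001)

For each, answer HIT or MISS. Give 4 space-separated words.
Answer: MISS MISS MISS HIT

Derivation:
vaddr=464: (3,2) not in TLB -> MISS, insert
vaddr=94: (0,2) not in TLB -> MISS, insert
vaddr=301: (2,1) not in TLB -> MISS, insert
vaddr=313: (2,1) in TLB -> HIT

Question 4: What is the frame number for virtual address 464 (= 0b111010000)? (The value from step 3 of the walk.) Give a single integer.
Answer: 64

Derivation:
vaddr = 464: l1_idx=3, l2_idx=2
L1[3] = 1; L2[1][2] = 64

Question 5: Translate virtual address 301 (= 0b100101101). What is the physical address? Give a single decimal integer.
Answer: 3181

Derivation:
vaddr = 301 = 0b100101101
Split: l1_idx=2, l2_idx=1, offset=13
L1[2] = 2
L2[2][1] = 99
paddr = 99 * 32 + 13 = 3181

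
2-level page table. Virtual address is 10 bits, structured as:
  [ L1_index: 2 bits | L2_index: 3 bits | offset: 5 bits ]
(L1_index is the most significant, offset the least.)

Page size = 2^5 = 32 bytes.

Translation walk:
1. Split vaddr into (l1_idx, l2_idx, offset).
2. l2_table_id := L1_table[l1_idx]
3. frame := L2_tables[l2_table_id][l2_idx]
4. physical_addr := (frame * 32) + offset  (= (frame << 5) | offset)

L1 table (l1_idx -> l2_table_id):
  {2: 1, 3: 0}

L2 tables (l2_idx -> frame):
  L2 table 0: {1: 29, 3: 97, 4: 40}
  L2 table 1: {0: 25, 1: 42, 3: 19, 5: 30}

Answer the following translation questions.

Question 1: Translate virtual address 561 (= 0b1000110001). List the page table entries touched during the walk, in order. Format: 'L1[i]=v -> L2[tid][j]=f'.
Answer: L1[2]=1 -> L2[1][1]=42

Derivation:
vaddr = 561 = 0b1000110001
Split: l1_idx=2, l2_idx=1, offset=17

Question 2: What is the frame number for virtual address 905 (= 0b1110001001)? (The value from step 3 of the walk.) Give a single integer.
Answer: 40

Derivation:
vaddr = 905: l1_idx=3, l2_idx=4
L1[3] = 0; L2[0][4] = 40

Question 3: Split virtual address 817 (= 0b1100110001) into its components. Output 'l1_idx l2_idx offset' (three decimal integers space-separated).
vaddr = 817 = 0b1100110001
  top 2 bits -> l1_idx = 3
  next 3 bits -> l2_idx = 1
  bottom 5 bits -> offset = 17

Answer: 3 1 17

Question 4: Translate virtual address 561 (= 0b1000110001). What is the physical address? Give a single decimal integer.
Answer: 1361

Derivation:
vaddr = 561 = 0b1000110001
Split: l1_idx=2, l2_idx=1, offset=17
L1[2] = 1
L2[1][1] = 42
paddr = 42 * 32 + 17 = 1361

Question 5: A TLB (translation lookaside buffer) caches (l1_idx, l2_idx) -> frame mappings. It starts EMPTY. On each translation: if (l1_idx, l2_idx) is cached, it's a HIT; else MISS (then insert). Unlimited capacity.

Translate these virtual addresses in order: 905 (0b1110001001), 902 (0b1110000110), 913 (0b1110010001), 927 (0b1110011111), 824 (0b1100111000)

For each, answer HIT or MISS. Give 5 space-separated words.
Answer: MISS HIT HIT HIT MISS

Derivation:
vaddr=905: (3,4) not in TLB -> MISS, insert
vaddr=902: (3,4) in TLB -> HIT
vaddr=913: (3,4) in TLB -> HIT
vaddr=927: (3,4) in TLB -> HIT
vaddr=824: (3,1) not in TLB -> MISS, insert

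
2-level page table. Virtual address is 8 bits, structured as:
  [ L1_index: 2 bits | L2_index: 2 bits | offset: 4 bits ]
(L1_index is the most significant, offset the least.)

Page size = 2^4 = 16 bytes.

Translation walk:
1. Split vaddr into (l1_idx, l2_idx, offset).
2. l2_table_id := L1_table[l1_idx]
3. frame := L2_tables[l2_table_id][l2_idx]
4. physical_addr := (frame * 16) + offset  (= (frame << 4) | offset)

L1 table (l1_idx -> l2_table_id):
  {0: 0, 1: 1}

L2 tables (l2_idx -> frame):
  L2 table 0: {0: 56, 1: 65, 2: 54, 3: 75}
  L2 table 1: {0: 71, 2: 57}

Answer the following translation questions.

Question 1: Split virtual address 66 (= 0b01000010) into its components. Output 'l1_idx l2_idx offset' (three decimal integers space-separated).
vaddr = 66 = 0b01000010
  top 2 bits -> l1_idx = 1
  next 2 bits -> l2_idx = 0
  bottom 4 bits -> offset = 2

Answer: 1 0 2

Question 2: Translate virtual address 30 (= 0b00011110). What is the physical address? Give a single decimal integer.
vaddr = 30 = 0b00011110
Split: l1_idx=0, l2_idx=1, offset=14
L1[0] = 0
L2[0][1] = 65
paddr = 65 * 16 + 14 = 1054

Answer: 1054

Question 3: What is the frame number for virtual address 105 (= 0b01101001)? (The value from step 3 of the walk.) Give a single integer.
vaddr = 105: l1_idx=1, l2_idx=2
L1[1] = 1; L2[1][2] = 57

Answer: 57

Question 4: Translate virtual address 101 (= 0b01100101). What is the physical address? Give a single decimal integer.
vaddr = 101 = 0b01100101
Split: l1_idx=1, l2_idx=2, offset=5
L1[1] = 1
L2[1][2] = 57
paddr = 57 * 16 + 5 = 917

Answer: 917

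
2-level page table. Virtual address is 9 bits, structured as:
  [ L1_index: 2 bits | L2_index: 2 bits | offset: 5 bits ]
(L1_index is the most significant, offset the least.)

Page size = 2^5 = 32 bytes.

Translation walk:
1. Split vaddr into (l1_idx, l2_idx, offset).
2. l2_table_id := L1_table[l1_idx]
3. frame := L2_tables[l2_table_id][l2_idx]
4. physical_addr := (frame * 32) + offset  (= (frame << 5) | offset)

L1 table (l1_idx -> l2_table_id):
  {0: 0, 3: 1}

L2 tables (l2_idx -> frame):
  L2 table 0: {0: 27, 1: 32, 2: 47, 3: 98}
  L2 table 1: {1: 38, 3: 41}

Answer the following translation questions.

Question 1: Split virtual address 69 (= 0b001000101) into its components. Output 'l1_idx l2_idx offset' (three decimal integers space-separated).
vaddr = 69 = 0b001000101
  top 2 bits -> l1_idx = 0
  next 2 bits -> l2_idx = 2
  bottom 5 bits -> offset = 5

Answer: 0 2 5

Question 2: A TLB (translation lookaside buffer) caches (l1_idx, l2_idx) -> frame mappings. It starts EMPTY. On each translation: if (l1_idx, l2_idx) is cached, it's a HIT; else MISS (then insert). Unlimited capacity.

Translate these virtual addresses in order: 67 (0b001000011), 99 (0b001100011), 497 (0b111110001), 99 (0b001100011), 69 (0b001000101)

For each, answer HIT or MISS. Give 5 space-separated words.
vaddr=67: (0,2) not in TLB -> MISS, insert
vaddr=99: (0,3) not in TLB -> MISS, insert
vaddr=497: (3,3) not in TLB -> MISS, insert
vaddr=99: (0,3) in TLB -> HIT
vaddr=69: (0,2) in TLB -> HIT

Answer: MISS MISS MISS HIT HIT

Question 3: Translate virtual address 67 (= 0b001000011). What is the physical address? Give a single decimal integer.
vaddr = 67 = 0b001000011
Split: l1_idx=0, l2_idx=2, offset=3
L1[0] = 0
L2[0][2] = 47
paddr = 47 * 32 + 3 = 1507

Answer: 1507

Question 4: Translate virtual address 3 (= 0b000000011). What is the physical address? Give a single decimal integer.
Answer: 867

Derivation:
vaddr = 3 = 0b000000011
Split: l1_idx=0, l2_idx=0, offset=3
L1[0] = 0
L2[0][0] = 27
paddr = 27 * 32 + 3 = 867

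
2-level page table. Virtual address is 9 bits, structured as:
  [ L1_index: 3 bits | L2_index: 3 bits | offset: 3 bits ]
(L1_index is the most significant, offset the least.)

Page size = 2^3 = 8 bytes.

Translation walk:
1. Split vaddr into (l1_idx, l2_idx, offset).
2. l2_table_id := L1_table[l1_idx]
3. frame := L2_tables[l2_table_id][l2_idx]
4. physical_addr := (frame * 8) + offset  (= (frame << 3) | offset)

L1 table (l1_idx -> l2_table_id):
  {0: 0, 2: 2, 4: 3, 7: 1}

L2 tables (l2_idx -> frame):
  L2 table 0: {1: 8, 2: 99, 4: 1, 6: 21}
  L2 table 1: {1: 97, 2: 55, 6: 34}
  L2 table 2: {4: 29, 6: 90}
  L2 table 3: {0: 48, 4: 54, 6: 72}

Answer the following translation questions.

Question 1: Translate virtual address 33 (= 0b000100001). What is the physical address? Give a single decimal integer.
vaddr = 33 = 0b000100001
Split: l1_idx=0, l2_idx=4, offset=1
L1[0] = 0
L2[0][4] = 1
paddr = 1 * 8 + 1 = 9

Answer: 9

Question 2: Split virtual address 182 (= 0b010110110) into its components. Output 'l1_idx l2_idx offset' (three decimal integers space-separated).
Answer: 2 6 6

Derivation:
vaddr = 182 = 0b010110110
  top 3 bits -> l1_idx = 2
  next 3 bits -> l2_idx = 6
  bottom 3 bits -> offset = 6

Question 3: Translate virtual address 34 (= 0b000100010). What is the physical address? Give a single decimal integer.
Answer: 10

Derivation:
vaddr = 34 = 0b000100010
Split: l1_idx=0, l2_idx=4, offset=2
L1[0] = 0
L2[0][4] = 1
paddr = 1 * 8 + 2 = 10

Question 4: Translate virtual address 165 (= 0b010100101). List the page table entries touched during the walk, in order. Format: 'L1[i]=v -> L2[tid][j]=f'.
Answer: L1[2]=2 -> L2[2][4]=29

Derivation:
vaddr = 165 = 0b010100101
Split: l1_idx=2, l2_idx=4, offset=5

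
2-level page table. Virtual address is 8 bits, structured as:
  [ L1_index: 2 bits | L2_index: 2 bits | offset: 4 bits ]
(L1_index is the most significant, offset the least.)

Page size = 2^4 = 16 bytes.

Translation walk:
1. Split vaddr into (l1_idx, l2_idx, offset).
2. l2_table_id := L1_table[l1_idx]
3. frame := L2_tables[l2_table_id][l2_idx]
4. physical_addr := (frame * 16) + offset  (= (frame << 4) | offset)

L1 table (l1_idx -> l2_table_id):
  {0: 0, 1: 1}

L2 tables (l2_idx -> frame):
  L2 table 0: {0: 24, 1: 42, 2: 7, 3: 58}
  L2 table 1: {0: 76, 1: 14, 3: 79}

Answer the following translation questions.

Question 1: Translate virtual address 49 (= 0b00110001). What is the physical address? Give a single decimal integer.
Answer: 929

Derivation:
vaddr = 49 = 0b00110001
Split: l1_idx=0, l2_idx=3, offset=1
L1[0] = 0
L2[0][3] = 58
paddr = 58 * 16 + 1 = 929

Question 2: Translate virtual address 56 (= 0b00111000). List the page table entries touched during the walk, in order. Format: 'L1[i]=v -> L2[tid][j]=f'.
Answer: L1[0]=0 -> L2[0][3]=58

Derivation:
vaddr = 56 = 0b00111000
Split: l1_idx=0, l2_idx=3, offset=8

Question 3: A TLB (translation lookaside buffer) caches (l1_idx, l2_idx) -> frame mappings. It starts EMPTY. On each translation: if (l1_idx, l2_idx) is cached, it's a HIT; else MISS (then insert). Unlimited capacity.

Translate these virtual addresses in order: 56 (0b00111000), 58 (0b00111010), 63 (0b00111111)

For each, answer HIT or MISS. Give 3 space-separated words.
vaddr=56: (0,3) not in TLB -> MISS, insert
vaddr=58: (0,3) in TLB -> HIT
vaddr=63: (0,3) in TLB -> HIT

Answer: MISS HIT HIT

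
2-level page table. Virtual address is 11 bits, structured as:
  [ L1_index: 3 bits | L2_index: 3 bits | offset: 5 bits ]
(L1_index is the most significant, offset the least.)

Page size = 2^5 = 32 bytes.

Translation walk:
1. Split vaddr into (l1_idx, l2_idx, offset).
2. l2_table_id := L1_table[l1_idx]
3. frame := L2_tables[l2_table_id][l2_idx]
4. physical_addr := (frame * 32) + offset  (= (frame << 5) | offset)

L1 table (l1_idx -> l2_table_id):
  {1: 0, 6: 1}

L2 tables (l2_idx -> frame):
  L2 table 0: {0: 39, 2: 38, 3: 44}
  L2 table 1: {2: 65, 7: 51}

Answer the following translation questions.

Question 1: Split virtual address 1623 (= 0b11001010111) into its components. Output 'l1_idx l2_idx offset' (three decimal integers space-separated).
Answer: 6 2 23

Derivation:
vaddr = 1623 = 0b11001010111
  top 3 bits -> l1_idx = 6
  next 3 bits -> l2_idx = 2
  bottom 5 bits -> offset = 23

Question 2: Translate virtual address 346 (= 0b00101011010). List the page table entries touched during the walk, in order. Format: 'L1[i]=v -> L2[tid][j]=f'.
vaddr = 346 = 0b00101011010
Split: l1_idx=1, l2_idx=2, offset=26

Answer: L1[1]=0 -> L2[0][2]=38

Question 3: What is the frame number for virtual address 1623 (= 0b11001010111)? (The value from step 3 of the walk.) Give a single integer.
Answer: 65

Derivation:
vaddr = 1623: l1_idx=6, l2_idx=2
L1[6] = 1; L2[1][2] = 65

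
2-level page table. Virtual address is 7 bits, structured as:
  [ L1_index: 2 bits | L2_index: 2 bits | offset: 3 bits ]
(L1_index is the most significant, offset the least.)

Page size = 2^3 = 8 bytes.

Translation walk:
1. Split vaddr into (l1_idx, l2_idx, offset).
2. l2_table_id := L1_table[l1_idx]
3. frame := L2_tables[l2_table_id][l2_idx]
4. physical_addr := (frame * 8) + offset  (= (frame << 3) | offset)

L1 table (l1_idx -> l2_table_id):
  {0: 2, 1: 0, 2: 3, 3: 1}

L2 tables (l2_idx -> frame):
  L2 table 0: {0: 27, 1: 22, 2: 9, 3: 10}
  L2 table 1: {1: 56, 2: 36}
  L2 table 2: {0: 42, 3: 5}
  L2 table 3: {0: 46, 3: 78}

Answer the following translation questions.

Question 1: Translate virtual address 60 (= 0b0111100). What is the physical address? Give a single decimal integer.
Answer: 84

Derivation:
vaddr = 60 = 0b0111100
Split: l1_idx=1, l2_idx=3, offset=4
L1[1] = 0
L2[0][3] = 10
paddr = 10 * 8 + 4 = 84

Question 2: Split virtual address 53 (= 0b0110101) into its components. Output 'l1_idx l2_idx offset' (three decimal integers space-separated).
Answer: 1 2 5

Derivation:
vaddr = 53 = 0b0110101
  top 2 bits -> l1_idx = 1
  next 2 bits -> l2_idx = 2
  bottom 3 bits -> offset = 5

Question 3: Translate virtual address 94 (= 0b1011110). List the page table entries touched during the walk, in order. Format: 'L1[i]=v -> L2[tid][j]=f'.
Answer: L1[2]=3 -> L2[3][3]=78

Derivation:
vaddr = 94 = 0b1011110
Split: l1_idx=2, l2_idx=3, offset=6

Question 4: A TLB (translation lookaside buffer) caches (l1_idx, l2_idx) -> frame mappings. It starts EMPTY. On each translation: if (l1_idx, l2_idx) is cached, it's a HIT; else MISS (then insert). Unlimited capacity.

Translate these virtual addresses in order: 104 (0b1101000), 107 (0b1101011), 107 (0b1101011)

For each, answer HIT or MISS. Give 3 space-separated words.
Answer: MISS HIT HIT

Derivation:
vaddr=104: (3,1) not in TLB -> MISS, insert
vaddr=107: (3,1) in TLB -> HIT
vaddr=107: (3,1) in TLB -> HIT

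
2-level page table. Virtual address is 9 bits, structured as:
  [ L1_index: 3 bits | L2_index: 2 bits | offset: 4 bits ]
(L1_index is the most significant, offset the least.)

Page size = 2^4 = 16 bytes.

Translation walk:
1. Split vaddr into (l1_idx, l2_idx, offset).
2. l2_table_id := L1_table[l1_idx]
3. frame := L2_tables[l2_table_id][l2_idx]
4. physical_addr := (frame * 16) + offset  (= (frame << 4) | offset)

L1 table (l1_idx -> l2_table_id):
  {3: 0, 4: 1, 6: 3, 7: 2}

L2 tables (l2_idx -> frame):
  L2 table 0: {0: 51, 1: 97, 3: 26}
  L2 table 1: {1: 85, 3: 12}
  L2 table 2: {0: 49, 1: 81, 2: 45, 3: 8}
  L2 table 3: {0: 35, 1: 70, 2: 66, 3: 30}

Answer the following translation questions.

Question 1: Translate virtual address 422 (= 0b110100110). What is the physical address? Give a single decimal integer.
vaddr = 422 = 0b110100110
Split: l1_idx=6, l2_idx=2, offset=6
L1[6] = 3
L2[3][2] = 66
paddr = 66 * 16 + 6 = 1062

Answer: 1062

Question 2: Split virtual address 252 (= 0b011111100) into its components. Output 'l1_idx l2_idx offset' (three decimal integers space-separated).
Answer: 3 3 12

Derivation:
vaddr = 252 = 0b011111100
  top 3 bits -> l1_idx = 3
  next 2 bits -> l2_idx = 3
  bottom 4 bits -> offset = 12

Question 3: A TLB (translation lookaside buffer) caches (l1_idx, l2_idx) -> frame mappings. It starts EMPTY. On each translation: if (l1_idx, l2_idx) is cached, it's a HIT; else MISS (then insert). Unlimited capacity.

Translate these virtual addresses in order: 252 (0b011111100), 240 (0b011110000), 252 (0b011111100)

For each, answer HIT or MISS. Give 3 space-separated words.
Answer: MISS HIT HIT

Derivation:
vaddr=252: (3,3) not in TLB -> MISS, insert
vaddr=240: (3,3) in TLB -> HIT
vaddr=252: (3,3) in TLB -> HIT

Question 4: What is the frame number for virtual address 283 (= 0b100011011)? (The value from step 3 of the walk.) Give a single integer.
vaddr = 283: l1_idx=4, l2_idx=1
L1[4] = 1; L2[1][1] = 85

Answer: 85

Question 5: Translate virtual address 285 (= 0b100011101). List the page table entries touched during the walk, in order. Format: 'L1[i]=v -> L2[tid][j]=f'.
vaddr = 285 = 0b100011101
Split: l1_idx=4, l2_idx=1, offset=13

Answer: L1[4]=1 -> L2[1][1]=85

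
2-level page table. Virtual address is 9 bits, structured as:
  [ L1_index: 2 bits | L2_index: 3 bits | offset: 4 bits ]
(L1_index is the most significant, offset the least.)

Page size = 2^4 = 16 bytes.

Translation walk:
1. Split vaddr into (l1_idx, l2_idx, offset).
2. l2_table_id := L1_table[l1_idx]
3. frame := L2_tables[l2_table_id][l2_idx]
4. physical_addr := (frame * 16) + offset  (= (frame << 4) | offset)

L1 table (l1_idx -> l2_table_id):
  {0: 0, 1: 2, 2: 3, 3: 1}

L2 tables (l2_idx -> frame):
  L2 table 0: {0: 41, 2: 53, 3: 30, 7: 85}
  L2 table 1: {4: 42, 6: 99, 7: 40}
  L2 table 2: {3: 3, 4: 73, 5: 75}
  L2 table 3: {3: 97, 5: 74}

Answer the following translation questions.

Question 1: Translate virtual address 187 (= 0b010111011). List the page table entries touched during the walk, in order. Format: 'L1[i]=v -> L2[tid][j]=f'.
Answer: L1[1]=2 -> L2[2][3]=3

Derivation:
vaddr = 187 = 0b010111011
Split: l1_idx=1, l2_idx=3, offset=11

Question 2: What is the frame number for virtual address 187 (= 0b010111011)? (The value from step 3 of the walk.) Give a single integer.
Answer: 3

Derivation:
vaddr = 187: l1_idx=1, l2_idx=3
L1[1] = 2; L2[2][3] = 3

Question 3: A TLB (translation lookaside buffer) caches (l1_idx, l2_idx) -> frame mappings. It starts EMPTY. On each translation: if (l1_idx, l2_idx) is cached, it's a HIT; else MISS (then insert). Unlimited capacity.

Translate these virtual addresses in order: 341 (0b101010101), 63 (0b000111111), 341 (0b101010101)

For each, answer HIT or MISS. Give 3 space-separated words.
Answer: MISS MISS HIT

Derivation:
vaddr=341: (2,5) not in TLB -> MISS, insert
vaddr=63: (0,3) not in TLB -> MISS, insert
vaddr=341: (2,5) in TLB -> HIT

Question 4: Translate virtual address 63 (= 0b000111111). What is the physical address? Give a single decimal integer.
vaddr = 63 = 0b000111111
Split: l1_idx=0, l2_idx=3, offset=15
L1[0] = 0
L2[0][3] = 30
paddr = 30 * 16 + 15 = 495

Answer: 495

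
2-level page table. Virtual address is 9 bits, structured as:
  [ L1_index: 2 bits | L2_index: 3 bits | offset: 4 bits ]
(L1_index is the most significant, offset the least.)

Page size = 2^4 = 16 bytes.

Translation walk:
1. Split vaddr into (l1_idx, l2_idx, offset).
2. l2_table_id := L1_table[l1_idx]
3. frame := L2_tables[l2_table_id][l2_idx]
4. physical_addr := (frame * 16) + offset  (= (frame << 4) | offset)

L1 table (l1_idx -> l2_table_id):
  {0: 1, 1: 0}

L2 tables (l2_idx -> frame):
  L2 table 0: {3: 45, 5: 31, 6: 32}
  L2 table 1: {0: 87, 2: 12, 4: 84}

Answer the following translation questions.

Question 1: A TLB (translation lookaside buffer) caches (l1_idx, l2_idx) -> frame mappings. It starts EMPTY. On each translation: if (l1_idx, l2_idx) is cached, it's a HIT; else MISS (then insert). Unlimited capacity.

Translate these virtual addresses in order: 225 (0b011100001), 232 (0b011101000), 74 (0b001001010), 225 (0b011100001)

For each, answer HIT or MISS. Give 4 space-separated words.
vaddr=225: (1,6) not in TLB -> MISS, insert
vaddr=232: (1,6) in TLB -> HIT
vaddr=74: (0,4) not in TLB -> MISS, insert
vaddr=225: (1,6) in TLB -> HIT

Answer: MISS HIT MISS HIT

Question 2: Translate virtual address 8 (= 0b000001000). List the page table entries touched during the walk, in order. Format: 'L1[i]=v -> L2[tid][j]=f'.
vaddr = 8 = 0b000001000
Split: l1_idx=0, l2_idx=0, offset=8

Answer: L1[0]=1 -> L2[1][0]=87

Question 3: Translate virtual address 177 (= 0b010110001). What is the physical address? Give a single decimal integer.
vaddr = 177 = 0b010110001
Split: l1_idx=1, l2_idx=3, offset=1
L1[1] = 0
L2[0][3] = 45
paddr = 45 * 16 + 1 = 721

Answer: 721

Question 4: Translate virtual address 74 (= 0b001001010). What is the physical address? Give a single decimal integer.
vaddr = 74 = 0b001001010
Split: l1_idx=0, l2_idx=4, offset=10
L1[0] = 1
L2[1][4] = 84
paddr = 84 * 16 + 10 = 1354

Answer: 1354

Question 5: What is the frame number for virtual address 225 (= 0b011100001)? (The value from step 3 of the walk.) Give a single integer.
vaddr = 225: l1_idx=1, l2_idx=6
L1[1] = 0; L2[0][6] = 32

Answer: 32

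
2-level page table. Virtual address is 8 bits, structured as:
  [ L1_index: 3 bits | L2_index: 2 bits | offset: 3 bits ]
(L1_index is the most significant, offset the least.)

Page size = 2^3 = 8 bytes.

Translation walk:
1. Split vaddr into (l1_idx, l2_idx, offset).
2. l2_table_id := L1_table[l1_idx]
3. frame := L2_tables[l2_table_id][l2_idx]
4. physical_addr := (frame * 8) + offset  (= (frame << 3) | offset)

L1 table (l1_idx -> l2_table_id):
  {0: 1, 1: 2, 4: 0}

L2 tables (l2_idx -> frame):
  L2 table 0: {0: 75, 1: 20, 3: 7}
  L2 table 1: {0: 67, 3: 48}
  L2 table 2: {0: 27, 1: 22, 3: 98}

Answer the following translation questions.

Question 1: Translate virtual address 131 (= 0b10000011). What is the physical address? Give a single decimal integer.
Answer: 603

Derivation:
vaddr = 131 = 0b10000011
Split: l1_idx=4, l2_idx=0, offset=3
L1[4] = 0
L2[0][0] = 75
paddr = 75 * 8 + 3 = 603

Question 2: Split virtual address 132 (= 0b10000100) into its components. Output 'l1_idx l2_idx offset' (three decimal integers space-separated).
Answer: 4 0 4

Derivation:
vaddr = 132 = 0b10000100
  top 3 bits -> l1_idx = 4
  next 2 bits -> l2_idx = 0
  bottom 3 bits -> offset = 4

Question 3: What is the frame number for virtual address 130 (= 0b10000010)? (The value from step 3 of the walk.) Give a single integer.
vaddr = 130: l1_idx=4, l2_idx=0
L1[4] = 0; L2[0][0] = 75

Answer: 75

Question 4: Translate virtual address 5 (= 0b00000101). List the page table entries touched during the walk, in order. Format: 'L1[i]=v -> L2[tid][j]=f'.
Answer: L1[0]=1 -> L2[1][0]=67

Derivation:
vaddr = 5 = 0b00000101
Split: l1_idx=0, l2_idx=0, offset=5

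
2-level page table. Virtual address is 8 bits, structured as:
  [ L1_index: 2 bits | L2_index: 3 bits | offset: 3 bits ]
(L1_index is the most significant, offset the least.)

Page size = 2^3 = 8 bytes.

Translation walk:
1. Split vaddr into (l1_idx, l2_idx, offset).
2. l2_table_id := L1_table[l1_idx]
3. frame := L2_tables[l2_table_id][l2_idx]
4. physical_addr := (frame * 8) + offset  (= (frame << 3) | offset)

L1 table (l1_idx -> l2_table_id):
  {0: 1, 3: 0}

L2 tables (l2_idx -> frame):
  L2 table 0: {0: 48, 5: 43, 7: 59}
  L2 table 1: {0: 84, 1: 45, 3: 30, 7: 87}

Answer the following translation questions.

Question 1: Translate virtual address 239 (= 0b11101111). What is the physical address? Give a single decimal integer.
vaddr = 239 = 0b11101111
Split: l1_idx=3, l2_idx=5, offset=7
L1[3] = 0
L2[0][5] = 43
paddr = 43 * 8 + 7 = 351

Answer: 351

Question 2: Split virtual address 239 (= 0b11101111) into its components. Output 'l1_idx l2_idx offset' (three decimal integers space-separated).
vaddr = 239 = 0b11101111
  top 2 bits -> l1_idx = 3
  next 3 bits -> l2_idx = 5
  bottom 3 bits -> offset = 7

Answer: 3 5 7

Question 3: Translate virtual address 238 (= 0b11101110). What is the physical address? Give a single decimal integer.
vaddr = 238 = 0b11101110
Split: l1_idx=3, l2_idx=5, offset=6
L1[3] = 0
L2[0][5] = 43
paddr = 43 * 8 + 6 = 350

Answer: 350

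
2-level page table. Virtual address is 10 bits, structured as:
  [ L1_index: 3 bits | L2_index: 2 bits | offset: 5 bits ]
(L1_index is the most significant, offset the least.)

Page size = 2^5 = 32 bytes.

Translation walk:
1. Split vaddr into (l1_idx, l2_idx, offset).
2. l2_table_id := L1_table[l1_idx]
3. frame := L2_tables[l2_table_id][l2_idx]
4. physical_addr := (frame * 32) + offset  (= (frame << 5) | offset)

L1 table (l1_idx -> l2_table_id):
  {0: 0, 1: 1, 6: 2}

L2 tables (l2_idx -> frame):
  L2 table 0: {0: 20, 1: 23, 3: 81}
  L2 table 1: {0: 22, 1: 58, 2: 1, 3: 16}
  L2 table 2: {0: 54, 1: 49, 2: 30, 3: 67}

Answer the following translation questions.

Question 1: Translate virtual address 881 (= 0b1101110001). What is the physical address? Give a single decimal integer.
Answer: 2161

Derivation:
vaddr = 881 = 0b1101110001
Split: l1_idx=6, l2_idx=3, offset=17
L1[6] = 2
L2[2][3] = 67
paddr = 67 * 32 + 17 = 2161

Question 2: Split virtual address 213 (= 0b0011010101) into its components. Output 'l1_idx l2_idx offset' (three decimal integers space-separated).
Answer: 1 2 21

Derivation:
vaddr = 213 = 0b0011010101
  top 3 bits -> l1_idx = 1
  next 2 bits -> l2_idx = 2
  bottom 5 bits -> offset = 21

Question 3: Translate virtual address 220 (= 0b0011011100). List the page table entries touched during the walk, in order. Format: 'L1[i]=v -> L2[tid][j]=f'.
vaddr = 220 = 0b0011011100
Split: l1_idx=1, l2_idx=2, offset=28

Answer: L1[1]=1 -> L2[1][2]=1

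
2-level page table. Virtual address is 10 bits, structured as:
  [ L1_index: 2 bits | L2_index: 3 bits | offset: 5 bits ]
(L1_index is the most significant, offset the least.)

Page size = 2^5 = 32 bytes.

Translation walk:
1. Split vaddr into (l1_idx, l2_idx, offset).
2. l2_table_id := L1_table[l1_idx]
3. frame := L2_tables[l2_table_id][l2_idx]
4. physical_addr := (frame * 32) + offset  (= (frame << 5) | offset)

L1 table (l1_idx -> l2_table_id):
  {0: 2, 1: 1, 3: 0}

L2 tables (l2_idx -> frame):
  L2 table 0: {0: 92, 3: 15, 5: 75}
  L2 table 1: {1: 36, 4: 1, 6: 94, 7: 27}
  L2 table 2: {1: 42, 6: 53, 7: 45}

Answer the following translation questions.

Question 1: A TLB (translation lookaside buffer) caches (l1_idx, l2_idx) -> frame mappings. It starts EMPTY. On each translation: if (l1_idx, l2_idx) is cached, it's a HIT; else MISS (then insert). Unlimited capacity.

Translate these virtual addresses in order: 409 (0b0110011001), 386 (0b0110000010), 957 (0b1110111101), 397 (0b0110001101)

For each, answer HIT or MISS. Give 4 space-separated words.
Answer: MISS HIT MISS HIT

Derivation:
vaddr=409: (1,4) not in TLB -> MISS, insert
vaddr=386: (1,4) in TLB -> HIT
vaddr=957: (3,5) not in TLB -> MISS, insert
vaddr=397: (1,4) in TLB -> HIT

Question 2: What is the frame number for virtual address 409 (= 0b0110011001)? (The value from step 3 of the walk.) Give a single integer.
Answer: 1

Derivation:
vaddr = 409: l1_idx=1, l2_idx=4
L1[1] = 1; L2[1][4] = 1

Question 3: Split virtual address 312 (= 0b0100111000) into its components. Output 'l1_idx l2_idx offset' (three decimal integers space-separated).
vaddr = 312 = 0b0100111000
  top 2 bits -> l1_idx = 1
  next 3 bits -> l2_idx = 1
  bottom 5 bits -> offset = 24

Answer: 1 1 24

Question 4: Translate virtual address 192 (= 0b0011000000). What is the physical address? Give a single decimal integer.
vaddr = 192 = 0b0011000000
Split: l1_idx=0, l2_idx=6, offset=0
L1[0] = 2
L2[2][6] = 53
paddr = 53 * 32 + 0 = 1696

Answer: 1696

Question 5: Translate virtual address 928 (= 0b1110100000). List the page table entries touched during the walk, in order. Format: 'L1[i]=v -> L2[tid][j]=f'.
vaddr = 928 = 0b1110100000
Split: l1_idx=3, l2_idx=5, offset=0

Answer: L1[3]=0 -> L2[0][5]=75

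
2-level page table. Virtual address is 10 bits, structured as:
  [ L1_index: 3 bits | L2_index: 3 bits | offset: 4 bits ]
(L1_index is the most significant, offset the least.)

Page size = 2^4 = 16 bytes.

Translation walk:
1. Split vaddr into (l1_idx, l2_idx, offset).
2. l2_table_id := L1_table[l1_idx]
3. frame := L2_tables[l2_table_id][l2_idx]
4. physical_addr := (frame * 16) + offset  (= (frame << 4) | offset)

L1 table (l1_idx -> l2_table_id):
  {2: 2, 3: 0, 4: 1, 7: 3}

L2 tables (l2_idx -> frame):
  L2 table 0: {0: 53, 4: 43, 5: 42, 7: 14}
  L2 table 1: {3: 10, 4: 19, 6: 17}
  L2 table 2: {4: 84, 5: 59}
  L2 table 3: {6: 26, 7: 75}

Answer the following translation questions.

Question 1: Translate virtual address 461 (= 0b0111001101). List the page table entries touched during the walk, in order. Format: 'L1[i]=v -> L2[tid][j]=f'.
vaddr = 461 = 0b0111001101
Split: l1_idx=3, l2_idx=4, offset=13

Answer: L1[3]=0 -> L2[0][4]=43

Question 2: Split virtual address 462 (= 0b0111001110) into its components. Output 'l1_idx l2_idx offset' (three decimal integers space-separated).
vaddr = 462 = 0b0111001110
  top 3 bits -> l1_idx = 3
  next 3 bits -> l2_idx = 4
  bottom 4 bits -> offset = 14

Answer: 3 4 14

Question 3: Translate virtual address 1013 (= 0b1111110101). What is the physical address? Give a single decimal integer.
Answer: 1205

Derivation:
vaddr = 1013 = 0b1111110101
Split: l1_idx=7, l2_idx=7, offset=5
L1[7] = 3
L2[3][7] = 75
paddr = 75 * 16 + 5 = 1205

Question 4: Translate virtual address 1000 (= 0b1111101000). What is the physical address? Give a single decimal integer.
vaddr = 1000 = 0b1111101000
Split: l1_idx=7, l2_idx=6, offset=8
L1[7] = 3
L2[3][6] = 26
paddr = 26 * 16 + 8 = 424

Answer: 424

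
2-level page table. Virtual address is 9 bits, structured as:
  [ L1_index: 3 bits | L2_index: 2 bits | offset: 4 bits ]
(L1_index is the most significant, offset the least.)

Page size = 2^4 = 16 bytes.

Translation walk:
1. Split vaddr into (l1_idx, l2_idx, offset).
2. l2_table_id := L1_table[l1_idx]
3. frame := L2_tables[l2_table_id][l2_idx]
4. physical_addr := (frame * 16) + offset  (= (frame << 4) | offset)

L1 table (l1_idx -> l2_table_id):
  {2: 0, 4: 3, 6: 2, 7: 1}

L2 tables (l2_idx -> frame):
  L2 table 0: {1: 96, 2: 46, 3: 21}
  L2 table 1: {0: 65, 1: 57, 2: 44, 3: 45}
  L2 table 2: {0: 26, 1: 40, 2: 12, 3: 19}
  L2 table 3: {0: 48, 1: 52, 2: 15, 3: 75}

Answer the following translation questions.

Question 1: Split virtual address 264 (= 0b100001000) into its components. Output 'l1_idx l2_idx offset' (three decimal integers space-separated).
Answer: 4 0 8

Derivation:
vaddr = 264 = 0b100001000
  top 3 bits -> l1_idx = 4
  next 2 bits -> l2_idx = 0
  bottom 4 bits -> offset = 8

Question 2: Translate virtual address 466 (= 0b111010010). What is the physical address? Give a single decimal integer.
vaddr = 466 = 0b111010010
Split: l1_idx=7, l2_idx=1, offset=2
L1[7] = 1
L2[1][1] = 57
paddr = 57 * 16 + 2 = 914

Answer: 914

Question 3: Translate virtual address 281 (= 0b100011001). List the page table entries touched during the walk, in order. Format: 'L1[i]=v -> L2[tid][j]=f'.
vaddr = 281 = 0b100011001
Split: l1_idx=4, l2_idx=1, offset=9

Answer: L1[4]=3 -> L2[3][1]=52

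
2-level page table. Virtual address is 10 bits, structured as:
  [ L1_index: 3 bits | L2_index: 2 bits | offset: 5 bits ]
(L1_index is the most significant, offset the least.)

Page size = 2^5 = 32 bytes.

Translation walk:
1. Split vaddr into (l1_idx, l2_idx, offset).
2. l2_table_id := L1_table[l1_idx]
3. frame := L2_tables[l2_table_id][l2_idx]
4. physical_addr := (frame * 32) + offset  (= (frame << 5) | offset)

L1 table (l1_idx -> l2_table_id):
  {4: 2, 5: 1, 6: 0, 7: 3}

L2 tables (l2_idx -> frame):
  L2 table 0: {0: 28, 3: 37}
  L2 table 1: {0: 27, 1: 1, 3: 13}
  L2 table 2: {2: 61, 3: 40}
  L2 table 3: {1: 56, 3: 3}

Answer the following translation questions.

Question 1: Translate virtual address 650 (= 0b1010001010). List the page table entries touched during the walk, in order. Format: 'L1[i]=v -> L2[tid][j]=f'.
Answer: L1[5]=1 -> L2[1][0]=27

Derivation:
vaddr = 650 = 0b1010001010
Split: l1_idx=5, l2_idx=0, offset=10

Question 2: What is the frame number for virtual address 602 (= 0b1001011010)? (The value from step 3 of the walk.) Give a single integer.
vaddr = 602: l1_idx=4, l2_idx=2
L1[4] = 2; L2[2][2] = 61

Answer: 61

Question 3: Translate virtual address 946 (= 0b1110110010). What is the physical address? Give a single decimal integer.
Answer: 1810

Derivation:
vaddr = 946 = 0b1110110010
Split: l1_idx=7, l2_idx=1, offset=18
L1[7] = 3
L2[3][1] = 56
paddr = 56 * 32 + 18 = 1810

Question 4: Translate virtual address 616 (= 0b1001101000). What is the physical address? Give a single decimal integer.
Answer: 1288

Derivation:
vaddr = 616 = 0b1001101000
Split: l1_idx=4, l2_idx=3, offset=8
L1[4] = 2
L2[2][3] = 40
paddr = 40 * 32 + 8 = 1288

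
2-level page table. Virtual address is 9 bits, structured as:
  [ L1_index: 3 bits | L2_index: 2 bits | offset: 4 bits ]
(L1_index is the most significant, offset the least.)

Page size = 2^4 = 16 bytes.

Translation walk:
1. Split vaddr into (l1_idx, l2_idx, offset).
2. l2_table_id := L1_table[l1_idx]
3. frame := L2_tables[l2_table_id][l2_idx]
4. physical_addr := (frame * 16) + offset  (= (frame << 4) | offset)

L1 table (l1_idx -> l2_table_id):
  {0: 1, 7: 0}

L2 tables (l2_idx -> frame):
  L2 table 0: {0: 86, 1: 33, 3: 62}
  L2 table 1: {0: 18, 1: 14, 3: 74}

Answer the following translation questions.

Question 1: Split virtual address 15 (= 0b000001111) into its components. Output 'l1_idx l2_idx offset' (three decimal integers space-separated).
vaddr = 15 = 0b000001111
  top 3 bits -> l1_idx = 0
  next 2 bits -> l2_idx = 0
  bottom 4 bits -> offset = 15

Answer: 0 0 15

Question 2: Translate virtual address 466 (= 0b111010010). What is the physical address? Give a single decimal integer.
vaddr = 466 = 0b111010010
Split: l1_idx=7, l2_idx=1, offset=2
L1[7] = 0
L2[0][1] = 33
paddr = 33 * 16 + 2 = 530

Answer: 530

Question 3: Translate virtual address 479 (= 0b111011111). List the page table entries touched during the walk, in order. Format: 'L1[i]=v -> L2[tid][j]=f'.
Answer: L1[7]=0 -> L2[0][1]=33

Derivation:
vaddr = 479 = 0b111011111
Split: l1_idx=7, l2_idx=1, offset=15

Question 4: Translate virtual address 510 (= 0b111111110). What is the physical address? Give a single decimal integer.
vaddr = 510 = 0b111111110
Split: l1_idx=7, l2_idx=3, offset=14
L1[7] = 0
L2[0][3] = 62
paddr = 62 * 16 + 14 = 1006

Answer: 1006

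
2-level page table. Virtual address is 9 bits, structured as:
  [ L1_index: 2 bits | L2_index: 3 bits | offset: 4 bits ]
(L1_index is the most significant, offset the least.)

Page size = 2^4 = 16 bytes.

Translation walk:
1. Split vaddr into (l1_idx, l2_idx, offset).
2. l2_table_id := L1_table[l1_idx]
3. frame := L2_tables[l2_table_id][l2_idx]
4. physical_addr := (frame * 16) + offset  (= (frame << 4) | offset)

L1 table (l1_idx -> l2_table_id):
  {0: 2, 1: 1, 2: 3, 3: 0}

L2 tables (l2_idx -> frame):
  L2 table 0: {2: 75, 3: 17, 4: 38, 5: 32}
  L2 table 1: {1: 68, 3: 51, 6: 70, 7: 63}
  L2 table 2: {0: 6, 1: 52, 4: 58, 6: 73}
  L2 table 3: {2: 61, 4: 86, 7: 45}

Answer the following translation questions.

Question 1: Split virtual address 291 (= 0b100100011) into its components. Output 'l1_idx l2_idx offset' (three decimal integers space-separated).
vaddr = 291 = 0b100100011
  top 2 bits -> l1_idx = 2
  next 3 bits -> l2_idx = 2
  bottom 4 bits -> offset = 3

Answer: 2 2 3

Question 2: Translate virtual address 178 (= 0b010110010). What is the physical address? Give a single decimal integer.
Answer: 818

Derivation:
vaddr = 178 = 0b010110010
Split: l1_idx=1, l2_idx=3, offset=2
L1[1] = 1
L2[1][3] = 51
paddr = 51 * 16 + 2 = 818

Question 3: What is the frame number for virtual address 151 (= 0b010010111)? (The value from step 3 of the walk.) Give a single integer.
Answer: 68

Derivation:
vaddr = 151: l1_idx=1, l2_idx=1
L1[1] = 1; L2[1][1] = 68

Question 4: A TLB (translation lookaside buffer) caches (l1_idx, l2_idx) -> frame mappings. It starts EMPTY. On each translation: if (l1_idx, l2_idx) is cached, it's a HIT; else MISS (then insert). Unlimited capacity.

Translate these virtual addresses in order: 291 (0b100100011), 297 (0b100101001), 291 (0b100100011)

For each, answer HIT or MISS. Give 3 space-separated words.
vaddr=291: (2,2) not in TLB -> MISS, insert
vaddr=297: (2,2) in TLB -> HIT
vaddr=291: (2,2) in TLB -> HIT

Answer: MISS HIT HIT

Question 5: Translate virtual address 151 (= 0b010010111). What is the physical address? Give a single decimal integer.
Answer: 1095

Derivation:
vaddr = 151 = 0b010010111
Split: l1_idx=1, l2_idx=1, offset=7
L1[1] = 1
L2[1][1] = 68
paddr = 68 * 16 + 7 = 1095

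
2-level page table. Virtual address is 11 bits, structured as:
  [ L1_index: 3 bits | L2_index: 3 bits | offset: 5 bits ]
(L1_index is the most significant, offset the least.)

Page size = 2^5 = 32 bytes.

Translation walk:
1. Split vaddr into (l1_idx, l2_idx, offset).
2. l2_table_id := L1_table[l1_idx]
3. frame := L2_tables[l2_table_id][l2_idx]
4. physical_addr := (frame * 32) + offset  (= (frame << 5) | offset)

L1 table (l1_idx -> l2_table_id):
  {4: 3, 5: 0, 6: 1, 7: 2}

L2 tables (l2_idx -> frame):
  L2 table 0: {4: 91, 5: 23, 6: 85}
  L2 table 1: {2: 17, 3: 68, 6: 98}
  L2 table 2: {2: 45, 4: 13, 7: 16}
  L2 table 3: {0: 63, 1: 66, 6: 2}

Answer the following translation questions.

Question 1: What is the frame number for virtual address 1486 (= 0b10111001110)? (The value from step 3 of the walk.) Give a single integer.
vaddr = 1486: l1_idx=5, l2_idx=6
L1[5] = 0; L2[0][6] = 85

Answer: 85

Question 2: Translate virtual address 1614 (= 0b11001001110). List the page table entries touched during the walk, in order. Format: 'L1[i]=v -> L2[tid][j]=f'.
vaddr = 1614 = 0b11001001110
Split: l1_idx=6, l2_idx=2, offset=14

Answer: L1[6]=1 -> L2[1][2]=17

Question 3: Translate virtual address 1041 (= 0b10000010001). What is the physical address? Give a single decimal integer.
Answer: 2033

Derivation:
vaddr = 1041 = 0b10000010001
Split: l1_idx=4, l2_idx=0, offset=17
L1[4] = 3
L2[3][0] = 63
paddr = 63 * 32 + 17 = 2033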